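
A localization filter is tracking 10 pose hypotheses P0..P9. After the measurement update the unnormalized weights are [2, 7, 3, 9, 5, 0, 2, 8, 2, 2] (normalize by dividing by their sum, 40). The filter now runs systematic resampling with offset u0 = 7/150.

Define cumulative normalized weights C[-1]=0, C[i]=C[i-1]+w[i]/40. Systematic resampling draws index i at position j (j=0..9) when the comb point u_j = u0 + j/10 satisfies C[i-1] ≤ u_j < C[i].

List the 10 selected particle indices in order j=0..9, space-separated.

0 1 2 3 3 4 4 7 7 8

C = [1/20, 9/40, 3/10, 21/40, 13/20, 13/20, 7/10, 9/10, 19/20, 1]
j=0: u_0=7/150 ∈ [0, 1/20) → index 0
j=1: u_1=11/75 ∈ [1/20, 9/40) → index 1
j=2: u_2=37/150 ∈ [9/40, 3/10) → index 2
j=3: u_3=26/75 ∈ [3/10, 21/40) → index 3
j=4: u_4=67/150 ∈ [3/10, 21/40) → index 3
j=5: u_5=41/75 ∈ [21/40, 13/20) → index 4
j=6: u_6=97/150 ∈ [21/40, 13/20) → index 4
j=7: u_7=56/75 ∈ [7/10, 9/10) → index 7
j=8: u_8=127/150 ∈ [7/10, 9/10) → index 7
j=9: u_9=71/75 ∈ [9/10, 19/20) → index 8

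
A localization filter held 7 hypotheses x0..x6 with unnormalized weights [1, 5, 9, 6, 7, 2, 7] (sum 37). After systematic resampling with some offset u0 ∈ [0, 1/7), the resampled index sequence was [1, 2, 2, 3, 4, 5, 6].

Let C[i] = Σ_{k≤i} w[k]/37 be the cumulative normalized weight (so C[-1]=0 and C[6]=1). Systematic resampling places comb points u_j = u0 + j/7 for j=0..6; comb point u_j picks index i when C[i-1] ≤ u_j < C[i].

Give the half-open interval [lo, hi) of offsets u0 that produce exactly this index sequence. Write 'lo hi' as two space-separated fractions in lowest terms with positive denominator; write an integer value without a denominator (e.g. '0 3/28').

11/259 25/259

C = [1/37, 6/37, 15/37, 21/37, 28/37, 30/37, 1]
j=0 picked index 1: u0 ∈ [1/37, 6/37)
j=1 picked index 2: u0 ∈ [5/259, 68/259)
j=2 picked index 2: u0 ∈ [-32/259, 31/259)
j=3 picked index 3: u0 ∈ [-6/259, 36/259)
j=4 picked index 4: u0 ∈ [-1/259, 48/259)
j=5 picked index 5: u0 ∈ [11/259, 25/259)
j=6 picked index 6: u0 ∈ [-12/259, 1/7)
intersection: [11/259, 25/259)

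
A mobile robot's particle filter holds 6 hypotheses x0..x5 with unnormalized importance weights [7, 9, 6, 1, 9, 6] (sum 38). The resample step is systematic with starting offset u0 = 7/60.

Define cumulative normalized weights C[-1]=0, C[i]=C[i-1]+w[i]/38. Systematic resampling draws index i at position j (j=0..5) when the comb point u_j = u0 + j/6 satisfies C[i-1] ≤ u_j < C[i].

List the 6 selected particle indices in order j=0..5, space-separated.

0 1 2 4 4 5

C = [7/38, 8/19, 11/19, 23/38, 16/19, 1]
j=0: u_0=7/60 ∈ [0, 7/38) → index 0
j=1: u_1=17/60 ∈ [7/38, 8/19) → index 1
j=2: u_2=9/20 ∈ [8/19, 11/19) → index 2
j=3: u_3=37/60 ∈ [23/38, 16/19) → index 4
j=4: u_4=47/60 ∈ [23/38, 16/19) → index 4
j=5: u_5=19/20 ∈ [16/19, 1) → index 5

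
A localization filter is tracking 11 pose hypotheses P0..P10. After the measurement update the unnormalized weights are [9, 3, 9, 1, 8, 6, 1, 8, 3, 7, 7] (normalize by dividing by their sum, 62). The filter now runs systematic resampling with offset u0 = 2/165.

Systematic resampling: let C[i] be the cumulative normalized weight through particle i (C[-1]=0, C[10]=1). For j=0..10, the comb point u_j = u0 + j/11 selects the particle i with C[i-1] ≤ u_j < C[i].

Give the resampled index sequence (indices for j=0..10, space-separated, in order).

C = [9/62, 6/31, 21/62, 11/31, 15/31, 18/31, 37/62, 45/62, 24/31, 55/62, 1]
j=0: u_0=2/165 ∈ [0, 9/62) → index 0
j=1: u_1=17/165 ∈ [0, 9/62) → index 0
j=2: u_2=32/165 ∈ [6/31, 21/62) → index 2
j=3: u_3=47/165 ∈ [6/31, 21/62) → index 2
j=4: u_4=62/165 ∈ [11/31, 15/31) → index 4
j=5: u_5=7/15 ∈ [11/31, 15/31) → index 4
j=6: u_6=92/165 ∈ [15/31, 18/31) → index 5
j=7: u_7=107/165 ∈ [37/62, 45/62) → index 7
j=8: u_8=122/165 ∈ [45/62, 24/31) → index 8
j=9: u_9=137/165 ∈ [24/31, 55/62) → index 9
j=10: u_10=152/165 ∈ [55/62, 1) → index 10

0 0 2 2 4 4 5 7 8 9 10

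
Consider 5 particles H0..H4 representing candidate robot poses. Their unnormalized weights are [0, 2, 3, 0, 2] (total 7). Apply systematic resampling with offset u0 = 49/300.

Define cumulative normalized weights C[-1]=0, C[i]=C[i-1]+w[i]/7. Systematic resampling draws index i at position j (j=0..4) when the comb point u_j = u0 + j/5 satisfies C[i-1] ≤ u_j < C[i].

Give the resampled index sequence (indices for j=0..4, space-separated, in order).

1 2 2 4 4

C = [0, 2/7, 5/7, 5/7, 1]
j=0: u_0=49/300 ∈ [0, 2/7) → index 1
j=1: u_1=109/300 ∈ [2/7, 5/7) → index 2
j=2: u_2=169/300 ∈ [2/7, 5/7) → index 2
j=3: u_3=229/300 ∈ [5/7, 1) → index 4
j=4: u_4=289/300 ∈ [5/7, 1) → index 4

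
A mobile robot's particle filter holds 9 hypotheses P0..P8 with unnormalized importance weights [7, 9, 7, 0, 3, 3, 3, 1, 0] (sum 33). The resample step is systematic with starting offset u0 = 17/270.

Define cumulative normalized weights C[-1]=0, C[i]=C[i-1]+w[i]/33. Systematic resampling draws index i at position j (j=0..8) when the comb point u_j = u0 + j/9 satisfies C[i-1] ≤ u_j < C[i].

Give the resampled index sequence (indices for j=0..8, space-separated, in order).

0 0 1 1 2 2 4 5 6

C = [7/33, 16/33, 23/33, 23/33, 26/33, 29/33, 32/33, 1, 1]
j=0: u_0=17/270 ∈ [0, 7/33) → index 0
j=1: u_1=47/270 ∈ [0, 7/33) → index 0
j=2: u_2=77/270 ∈ [7/33, 16/33) → index 1
j=3: u_3=107/270 ∈ [7/33, 16/33) → index 1
j=4: u_4=137/270 ∈ [16/33, 23/33) → index 2
j=5: u_5=167/270 ∈ [16/33, 23/33) → index 2
j=6: u_6=197/270 ∈ [23/33, 26/33) → index 4
j=7: u_7=227/270 ∈ [26/33, 29/33) → index 5
j=8: u_8=257/270 ∈ [29/33, 32/33) → index 6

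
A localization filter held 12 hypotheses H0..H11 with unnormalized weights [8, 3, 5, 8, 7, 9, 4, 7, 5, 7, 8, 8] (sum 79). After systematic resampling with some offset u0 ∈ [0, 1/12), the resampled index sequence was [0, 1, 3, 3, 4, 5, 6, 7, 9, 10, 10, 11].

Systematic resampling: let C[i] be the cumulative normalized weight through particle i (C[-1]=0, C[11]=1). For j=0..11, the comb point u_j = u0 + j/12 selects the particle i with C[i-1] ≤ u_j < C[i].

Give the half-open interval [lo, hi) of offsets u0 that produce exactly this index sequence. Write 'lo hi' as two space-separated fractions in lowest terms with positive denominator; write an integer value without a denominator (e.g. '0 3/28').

15/316 17/316

C = [8/79, 11/79, 16/79, 24/79, 31/79, 40/79, 44/79, 51/79, 56/79, 63/79, 71/79, 1]
j=0 picked index 0: u0 ∈ [0, 8/79)
j=1 picked index 1: u0 ∈ [17/948, 53/948)
j=2 picked index 3: u0 ∈ [17/474, 65/474)
j=3 picked index 3: u0 ∈ [-15/316, 17/316)
j=4 picked index 4: u0 ∈ [-7/237, 14/237)
j=5 picked index 5: u0 ∈ [-23/948, 85/948)
j=6 picked index 6: u0 ∈ [1/158, 9/158)
j=7 picked index 7: u0 ∈ [-25/948, 59/948)
j=8 picked index 9: u0 ∈ [10/237, 31/237)
j=9 picked index 10: u0 ∈ [15/316, 47/316)
j=10 picked index 10: u0 ∈ [-17/474, 31/474)
j=11 picked index 11: u0 ∈ [-17/948, 1/12)
intersection: [15/316, 17/316)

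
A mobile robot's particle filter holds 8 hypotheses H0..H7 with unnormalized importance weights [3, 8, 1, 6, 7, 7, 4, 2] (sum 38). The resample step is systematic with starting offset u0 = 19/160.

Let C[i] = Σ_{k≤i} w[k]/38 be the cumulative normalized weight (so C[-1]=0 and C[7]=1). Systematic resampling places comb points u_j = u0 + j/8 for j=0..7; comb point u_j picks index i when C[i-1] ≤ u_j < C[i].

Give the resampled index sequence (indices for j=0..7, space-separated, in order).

1 1 3 4 4 5 6 7

C = [3/38, 11/38, 6/19, 9/19, 25/38, 16/19, 18/19, 1]
j=0: u_0=19/160 ∈ [3/38, 11/38) → index 1
j=1: u_1=39/160 ∈ [3/38, 11/38) → index 1
j=2: u_2=59/160 ∈ [6/19, 9/19) → index 3
j=3: u_3=79/160 ∈ [9/19, 25/38) → index 4
j=4: u_4=99/160 ∈ [9/19, 25/38) → index 4
j=5: u_5=119/160 ∈ [25/38, 16/19) → index 5
j=6: u_6=139/160 ∈ [16/19, 18/19) → index 6
j=7: u_7=159/160 ∈ [18/19, 1) → index 7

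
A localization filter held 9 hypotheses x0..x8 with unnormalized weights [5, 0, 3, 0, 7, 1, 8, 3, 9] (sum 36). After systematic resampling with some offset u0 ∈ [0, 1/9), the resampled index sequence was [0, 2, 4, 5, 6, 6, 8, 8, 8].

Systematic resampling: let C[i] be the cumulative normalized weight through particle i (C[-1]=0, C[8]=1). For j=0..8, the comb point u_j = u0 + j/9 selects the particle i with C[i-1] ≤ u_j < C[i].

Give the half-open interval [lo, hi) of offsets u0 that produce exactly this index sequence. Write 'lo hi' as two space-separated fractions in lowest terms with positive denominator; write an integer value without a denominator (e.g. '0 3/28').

1/12 1/9

C = [5/36, 5/36, 2/9, 2/9, 5/12, 4/9, 2/3, 3/4, 1]
j=0 picked index 0: u0 ∈ [0, 5/36)
j=1 picked index 2: u0 ∈ [1/36, 1/9)
j=2 picked index 4: u0 ∈ [0, 7/36)
j=3 picked index 5: u0 ∈ [1/12, 1/9)
j=4 picked index 6: u0 ∈ [0, 2/9)
j=5 picked index 6: u0 ∈ [-1/9, 1/9)
j=6 picked index 8: u0 ∈ [1/12, 1/3)
j=7 picked index 8: u0 ∈ [-1/36, 2/9)
j=8 picked index 8: u0 ∈ [-5/36, 1/9)
intersection: [1/12, 1/9)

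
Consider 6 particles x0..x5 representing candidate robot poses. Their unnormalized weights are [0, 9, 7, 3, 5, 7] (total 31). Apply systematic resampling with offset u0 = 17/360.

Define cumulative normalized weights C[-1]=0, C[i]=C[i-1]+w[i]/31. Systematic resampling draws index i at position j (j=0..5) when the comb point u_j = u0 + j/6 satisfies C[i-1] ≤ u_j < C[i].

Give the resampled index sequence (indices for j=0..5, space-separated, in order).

1 1 2 3 4 5

C = [0, 9/31, 16/31, 19/31, 24/31, 1]
j=0: u_0=17/360 ∈ [0, 9/31) → index 1
j=1: u_1=77/360 ∈ [0, 9/31) → index 1
j=2: u_2=137/360 ∈ [9/31, 16/31) → index 2
j=3: u_3=197/360 ∈ [16/31, 19/31) → index 3
j=4: u_4=257/360 ∈ [19/31, 24/31) → index 4
j=5: u_5=317/360 ∈ [24/31, 1) → index 5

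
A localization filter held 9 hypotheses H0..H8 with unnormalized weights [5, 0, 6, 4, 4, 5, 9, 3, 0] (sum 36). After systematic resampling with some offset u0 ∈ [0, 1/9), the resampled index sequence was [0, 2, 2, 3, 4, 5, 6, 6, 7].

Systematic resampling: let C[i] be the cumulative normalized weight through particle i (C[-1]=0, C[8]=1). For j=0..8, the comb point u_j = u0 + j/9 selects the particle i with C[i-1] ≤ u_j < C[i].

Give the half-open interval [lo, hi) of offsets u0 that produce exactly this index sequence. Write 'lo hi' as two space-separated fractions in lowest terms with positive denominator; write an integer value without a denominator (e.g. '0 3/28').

1/36 1/12

C = [5/36, 5/36, 11/36, 5/12, 19/36, 2/3, 11/12, 1, 1]
j=0 picked index 0: u0 ∈ [0, 5/36)
j=1 picked index 2: u0 ∈ [1/36, 7/36)
j=2 picked index 2: u0 ∈ [-1/12, 1/12)
j=3 picked index 3: u0 ∈ [-1/36, 1/12)
j=4 picked index 4: u0 ∈ [-1/36, 1/12)
j=5 picked index 5: u0 ∈ [-1/36, 1/9)
j=6 picked index 6: u0 ∈ [0, 1/4)
j=7 picked index 6: u0 ∈ [-1/9, 5/36)
j=8 picked index 7: u0 ∈ [1/36, 1/9)
intersection: [1/36, 1/12)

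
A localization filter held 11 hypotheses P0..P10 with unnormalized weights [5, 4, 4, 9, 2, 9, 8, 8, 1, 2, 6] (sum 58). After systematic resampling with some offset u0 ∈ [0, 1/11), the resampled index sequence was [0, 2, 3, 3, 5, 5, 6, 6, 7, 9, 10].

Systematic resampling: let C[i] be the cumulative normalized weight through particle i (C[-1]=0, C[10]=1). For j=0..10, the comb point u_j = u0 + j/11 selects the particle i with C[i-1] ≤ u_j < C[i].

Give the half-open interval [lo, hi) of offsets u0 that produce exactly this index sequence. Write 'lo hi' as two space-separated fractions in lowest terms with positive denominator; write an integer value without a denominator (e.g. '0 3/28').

C = [5/58, 9/58, 13/58, 11/29, 12/29, 33/58, 41/58, 49/58, 25/29, 26/29, 1]
j=0 picked index 0: u0 ∈ [0, 5/58)
j=1 picked index 2: u0 ∈ [41/638, 85/638)
j=2 picked index 3: u0 ∈ [27/638, 63/319)
j=3 picked index 3: u0 ∈ [-31/638, 34/319)
j=4 picked index 5: u0 ∈ [16/319, 131/638)
j=5 picked index 5: u0 ∈ [-13/319, 73/638)
j=6 picked index 6: u0 ∈ [15/638, 103/638)
j=7 picked index 6: u0 ∈ [-43/638, 45/638)
j=8 picked index 7: u0 ∈ [-13/638, 75/638)
j=9 picked index 9: u0 ∈ [14/319, 25/319)
j=10 picked index 10: u0 ∈ [-4/319, 1/11)
intersection: [41/638, 45/638)

41/638 45/638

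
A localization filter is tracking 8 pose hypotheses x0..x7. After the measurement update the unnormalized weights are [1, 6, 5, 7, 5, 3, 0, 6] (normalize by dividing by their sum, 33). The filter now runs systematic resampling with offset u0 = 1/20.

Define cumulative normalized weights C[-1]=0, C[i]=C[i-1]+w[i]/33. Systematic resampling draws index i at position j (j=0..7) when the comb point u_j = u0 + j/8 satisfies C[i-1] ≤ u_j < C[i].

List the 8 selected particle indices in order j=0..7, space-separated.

C = [1/33, 7/33, 4/11, 19/33, 8/11, 9/11, 9/11, 1]
j=0: u_0=1/20 ∈ [1/33, 7/33) → index 1
j=1: u_1=7/40 ∈ [1/33, 7/33) → index 1
j=2: u_2=3/10 ∈ [7/33, 4/11) → index 2
j=3: u_3=17/40 ∈ [4/11, 19/33) → index 3
j=4: u_4=11/20 ∈ [4/11, 19/33) → index 3
j=5: u_5=27/40 ∈ [19/33, 8/11) → index 4
j=6: u_6=4/5 ∈ [8/11, 9/11) → index 5
j=7: u_7=37/40 ∈ [9/11, 1) → index 7

1 1 2 3 3 4 5 7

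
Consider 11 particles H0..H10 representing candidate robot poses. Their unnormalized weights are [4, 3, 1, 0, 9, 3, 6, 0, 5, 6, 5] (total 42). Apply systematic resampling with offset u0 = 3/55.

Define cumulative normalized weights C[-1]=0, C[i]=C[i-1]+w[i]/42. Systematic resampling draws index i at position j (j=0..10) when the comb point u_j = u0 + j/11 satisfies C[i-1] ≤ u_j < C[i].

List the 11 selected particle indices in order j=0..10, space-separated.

0 1 4 4 5 6 6 8 9 9 10

C = [2/21, 1/6, 4/21, 4/21, 17/42, 10/21, 13/21, 13/21, 31/42, 37/42, 1]
j=0: u_0=3/55 ∈ [0, 2/21) → index 0
j=1: u_1=8/55 ∈ [2/21, 1/6) → index 1
j=2: u_2=13/55 ∈ [4/21, 17/42) → index 4
j=3: u_3=18/55 ∈ [4/21, 17/42) → index 4
j=4: u_4=23/55 ∈ [17/42, 10/21) → index 5
j=5: u_5=28/55 ∈ [10/21, 13/21) → index 6
j=6: u_6=3/5 ∈ [10/21, 13/21) → index 6
j=7: u_7=38/55 ∈ [13/21, 31/42) → index 8
j=8: u_8=43/55 ∈ [31/42, 37/42) → index 9
j=9: u_9=48/55 ∈ [31/42, 37/42) → index 9
j=10: u_10=53/55 ∈ [37/42, 1) → index 10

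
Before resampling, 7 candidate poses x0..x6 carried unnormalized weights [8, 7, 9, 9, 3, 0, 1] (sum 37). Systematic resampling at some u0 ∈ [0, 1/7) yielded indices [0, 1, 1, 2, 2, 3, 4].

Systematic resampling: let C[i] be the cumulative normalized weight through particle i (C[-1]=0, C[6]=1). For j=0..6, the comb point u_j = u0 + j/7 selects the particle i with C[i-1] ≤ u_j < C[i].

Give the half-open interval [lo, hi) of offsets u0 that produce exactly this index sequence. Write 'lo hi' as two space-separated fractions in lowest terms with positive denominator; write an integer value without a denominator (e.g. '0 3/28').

C = [8/37, 15/37, 24/37, 33/37, 36/37, 36/37, 1]
j=0 picked index 0: u0 ∈ [0, 8/37)
j=1 picked index 1: u0 ∈ [19/259, 68/259)
j=2 picked index 1: u0 ∈ [-18/259, 31/259)
j=3 picked index 2: u0 ∈ [-6/259, 57/259)
j=4 picked index 2: u0 ∈ [-43/259, 20/259)
j=5 picked index 3: u0 ∈ [-17/259, 46/259)
j=6 picked index 4: u0 ∈ [9/259, 30/259)
intersection: [19/259, 20/259)

19/259 20/259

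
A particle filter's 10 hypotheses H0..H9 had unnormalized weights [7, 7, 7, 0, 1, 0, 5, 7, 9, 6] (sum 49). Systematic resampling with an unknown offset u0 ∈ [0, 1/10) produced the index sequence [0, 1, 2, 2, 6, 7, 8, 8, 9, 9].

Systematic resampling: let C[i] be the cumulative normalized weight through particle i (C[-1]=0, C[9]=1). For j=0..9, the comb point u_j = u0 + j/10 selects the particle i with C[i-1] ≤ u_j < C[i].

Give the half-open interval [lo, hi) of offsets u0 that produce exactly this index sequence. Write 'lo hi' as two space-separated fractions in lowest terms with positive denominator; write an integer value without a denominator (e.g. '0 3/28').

C = [1/7, 2/7, 3/7, 3/7, 22/49, 22/49, 27/49, 34/49, 43/49, 1]
j=0 picked index 0: u0 ∈ [0, 1/7)
j=1 picked index 1: u0 ∈ [3/70, 13/70)
j=2 picked index 2: u0 ∈ [3/35, 8/35)
j=3 picked index 2: u0 ∈ [-1/70, 9/70)
j=4 picked index 6: u0 ∈ [12/245, 37/245)
j=5 picked index 7: u0 ∈ [5/98, 19/98)
j=6 picked index 8: u0 ∈ [23/245, 68/245)
j=7 picked index 8: u0 ∈ [-3/490, 87/490)
j=8 picked index 9: u0 ∈ [19/245, 1/5)
j=9 picked index 9: u0 ∈ [-11/490, 1/10)
intersection: [23/245, 1/10)

23/245 1/10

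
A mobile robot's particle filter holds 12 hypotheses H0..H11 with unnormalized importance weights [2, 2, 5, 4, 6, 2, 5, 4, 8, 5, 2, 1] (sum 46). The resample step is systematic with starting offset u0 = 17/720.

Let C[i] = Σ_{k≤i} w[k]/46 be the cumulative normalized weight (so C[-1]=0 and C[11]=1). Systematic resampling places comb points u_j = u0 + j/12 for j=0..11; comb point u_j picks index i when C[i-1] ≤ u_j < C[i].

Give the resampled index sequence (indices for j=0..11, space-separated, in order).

0 2 2 3 4 5 6 7 8 8 9 10

C = [1/23, 2/23, 9/46, 13/46, 19/46, 21/46, 13/23, 15/23, 19/23, 43/46, 45/46, 1]
j=0: u_0=17/720 ∈ [0, 1/23) → index 0
j=1: u_1=77/720 ∈ [2/23, 9/46) → index 2
j=2: u_2=137/720 ∈ [2/23, 9/46) → index 2
j=3: u_3=197/720 ∈ [9/46, 13/46) → index 3
j=4: u_4=257/720 ∈ [13/46, 19/46) → index 4
j=5: u_5=317/720 ∈ [19/46, 21/46) → index 5
j=6: u_6=377/720 ∈ [21/46, 13/23) → index 6
j=7: u_7=437/720 ∈ [13/23, 15/23) → index 7
j=8: u_8=497/720 ∈ [15/23, 19/23) → index 8
j=9: u_9=557/720 ∈ [15/23, 19/23) → index 8
j=10: u_10=617/720 ∈ [19/23, 43/46) → index 9
j=11: u_11=677/720 ∈ [43/46, 45/46) → index 10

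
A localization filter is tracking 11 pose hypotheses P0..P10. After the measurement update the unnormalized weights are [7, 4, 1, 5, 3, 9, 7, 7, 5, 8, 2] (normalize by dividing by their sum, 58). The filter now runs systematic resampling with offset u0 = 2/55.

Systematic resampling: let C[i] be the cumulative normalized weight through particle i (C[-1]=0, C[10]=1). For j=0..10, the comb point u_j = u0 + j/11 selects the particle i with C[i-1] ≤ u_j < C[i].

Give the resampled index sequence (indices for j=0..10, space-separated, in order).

C = [7/58, 11/58, 6/29, 17/58, 10/29, 1/2, 18/29, 43/58, 24/29, 28/29, 1]
j=0: u_0=2/55 ∈ [0, 7/58) → index 0
j=1: u_1=7/55 ∈ [7/58, 11/58) → index 1
j=2: u_2=12/55 ∈ [6/29, 17/58) → index 3
j=3: u_3=17/55 ∈ [17/58, 10/29) → index 4
j=4: u_4=2/5 ∈ [10/29, 1/2) → index 5
j=5: u_5=27/55 ∈ [10/29, 1/2) → index 5
j=6: u_6=32/55 ∈ [1/2, 18/29) → index 6
j=7: u_7=37/55 ∈ [18/29, 43/58) → index 7
j=8: u_8=42/55 ∈ [43/58, 24/29) → index 8
j=9: u_9=47/55 ∈ [24/29, 28/29) → index 9
j=10: u_10=52/55 ∈ [24/29, 28/29) → index 9

0 1 3 4 5 5 6 7 8 9 9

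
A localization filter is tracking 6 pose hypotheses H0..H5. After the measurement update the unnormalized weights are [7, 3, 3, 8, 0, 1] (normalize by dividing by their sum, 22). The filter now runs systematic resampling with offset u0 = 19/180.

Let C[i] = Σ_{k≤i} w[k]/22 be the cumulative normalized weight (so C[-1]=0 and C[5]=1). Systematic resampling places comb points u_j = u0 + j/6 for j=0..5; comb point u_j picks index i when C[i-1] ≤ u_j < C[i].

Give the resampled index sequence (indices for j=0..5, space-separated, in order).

0 0 1 3 3 3

C = [7/22, 5/11, 13/22, 21/22, 21/22, 1]
j=0: u_0=19/180 ∈ [0, 7/22) → index 0
j=1: u_1=49/180 ∈ [0, 7/22) → index 0
j=2: u_2=79/180 ∈ [7/22, 5/11) → index 1
j=3: u_3=109/180 ∈ [13/22, 21/22) → index 3
j=4: u_4=139/180 ∈ [13/22, 21/22) → index 3
j=5: u_5=169/180 ∈ [13/22, 21/22) → index 3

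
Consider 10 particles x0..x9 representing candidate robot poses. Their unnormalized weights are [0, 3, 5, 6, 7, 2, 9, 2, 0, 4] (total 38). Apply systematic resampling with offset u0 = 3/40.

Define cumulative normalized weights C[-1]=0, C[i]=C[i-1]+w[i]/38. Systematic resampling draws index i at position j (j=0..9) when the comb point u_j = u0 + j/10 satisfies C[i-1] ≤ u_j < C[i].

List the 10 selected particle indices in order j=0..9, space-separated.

C = [0, 3/38, 4/19, 7/19, 21/38, 23/38, 16/19, 17/19, 17/19, 1]
j=0: u_0=3/40 ∈ [0, 3/38) → index 1
j=1: u_1=7/40 ∈ [3/38, 4/19) → index 2
j=2: u_2=11/40 ∈ [4/19, 7/19) → index 3
j=3: u_3=3/8 ∈ [7/19, 21/38) → index 4
j=4: u_4=19/40 ∈ [7/19, 21/38) → index 4
j=5: u_5=23/40 ∈ [21/38, 23/38) → index 5
j=6: u_6=27/40 ∈ [23/38, 16/19) → index 6
j=7: u_7=31/40 ∈ [23/38, 16/19) → index 6
j=8: u_8=7/8 ∈ [16/19, 17/19) → index 7
j=9: u_9=39/40 ∈ [17/19, 1) → index 9

1 2 3 4 4 5 6 6 7 9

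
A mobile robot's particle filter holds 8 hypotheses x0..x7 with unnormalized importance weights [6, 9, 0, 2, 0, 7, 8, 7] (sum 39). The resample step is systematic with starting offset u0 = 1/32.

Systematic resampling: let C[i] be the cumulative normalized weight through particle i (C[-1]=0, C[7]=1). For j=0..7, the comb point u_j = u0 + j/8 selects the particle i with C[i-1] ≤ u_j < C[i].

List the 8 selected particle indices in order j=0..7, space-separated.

0 1 1 3 5 6 6 7

C = [2/13, 5/13, 5/13, 17/39, 17/39, 8/13, 32/39, 1]
j=0: u_0=1/32 ∈ [0, 2/13) → index 0
j=1: u_1=5/32 ∈ [2/13, 5/13) → index 1
j=2: u_2=9/32 ∈ [2/13, 5/13) → index 1
j=3: u_3=13/32 ∈ [5/13, 17/39) → index 3
j=4: u_4=17/32 ∈ [17/39, 8/13) → index 5
j=5: u_5=21/32 ∈ [8/13, 32/39) → index 6
j=6: u_6=25/32 ∈ [8/13, 32/39) → index 6
j=7: u_7=29/32 ∈ [32/39, 1) → index 7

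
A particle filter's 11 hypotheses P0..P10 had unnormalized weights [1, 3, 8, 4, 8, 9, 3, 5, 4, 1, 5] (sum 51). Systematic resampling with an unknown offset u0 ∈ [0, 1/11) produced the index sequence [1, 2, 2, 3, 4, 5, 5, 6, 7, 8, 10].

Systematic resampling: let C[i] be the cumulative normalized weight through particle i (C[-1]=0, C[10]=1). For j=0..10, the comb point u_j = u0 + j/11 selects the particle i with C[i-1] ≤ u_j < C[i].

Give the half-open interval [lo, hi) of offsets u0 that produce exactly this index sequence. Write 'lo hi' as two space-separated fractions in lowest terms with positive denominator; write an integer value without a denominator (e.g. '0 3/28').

C = [1/51, 4/51, 4/17, 16/51, 8/17, 11/17, 12/17, 41/51, 15/17, 46/51, 1]
j=0 picked index 1: u0 ∈ [1/51, 4/51)
j=1 picked index 2: u0 ∈ [-7/561, 27/187)
j=2 picked index 2: u0 ∈ [-58/561, 10/187)
j=3 picked index 3: u0 ∈ [-7/187, 23/561)
j=4 picked index 4: u0 ∈ [-28/561, 20/187)
j=5 picked index 5: u0 ∈ [3/187, 36/187)
j=6 picked index 5: u0 ∈ [-14/187, 19/187)
j=7 picked index 6: u0 ∈ [2/187, 13/187)
j=8 picked index 7: u0 ∈ [-4/187, 43/561)
j=9 picked index 8: u0 ∈ [-8/561, 12/187)
j=10 picked index 10: u0 ∈ [-4/561, 1/11)
intersection: [1/51, 23/561)

1/51 23/561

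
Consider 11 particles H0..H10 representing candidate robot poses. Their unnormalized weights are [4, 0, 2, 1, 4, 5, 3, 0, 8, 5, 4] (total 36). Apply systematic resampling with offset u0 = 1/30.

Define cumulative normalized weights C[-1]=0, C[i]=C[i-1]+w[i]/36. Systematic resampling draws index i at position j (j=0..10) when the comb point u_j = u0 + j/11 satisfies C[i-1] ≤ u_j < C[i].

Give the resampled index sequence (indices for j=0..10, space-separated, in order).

0 2 4 5 5 6 8 8 9 9 10

C = [1/9, 1/9, 1/6, 7/36, 11/36, 4/9, 19/36, 19/36, 3/4, 8/9, 1]
j=0: u_0=1/30 ∈ [0, 1/9) → index 0
j=1: u_1=41/330 ∈ [1/9, 1/6) → index 2
j=2: u_2=71/330 ∈ [7/36, 11/36) → index 4
j=3: u_3=101/330 ∈ [11/36, 4/9) → index 5
j=4: u_4=131/330 ∈ [11/36, 4/9) → index 5
j=5: u_5=161/330 ∈ [4/9, 19/36) → index 6
j=6: u_6=191/330 ∈ [19/36, 3/4) → index 8
j=7: u_7=221/330 ∈ [19/36, 3/4) → index 8
j=8: u_8=251/330 ∈ [3/4, 8/9) → index 9
j=9: u_9=281/330 ∈ [3/4, 8/9) → index 9
j=10: u_10=311/330 ∈ [8/9, 1) → index 10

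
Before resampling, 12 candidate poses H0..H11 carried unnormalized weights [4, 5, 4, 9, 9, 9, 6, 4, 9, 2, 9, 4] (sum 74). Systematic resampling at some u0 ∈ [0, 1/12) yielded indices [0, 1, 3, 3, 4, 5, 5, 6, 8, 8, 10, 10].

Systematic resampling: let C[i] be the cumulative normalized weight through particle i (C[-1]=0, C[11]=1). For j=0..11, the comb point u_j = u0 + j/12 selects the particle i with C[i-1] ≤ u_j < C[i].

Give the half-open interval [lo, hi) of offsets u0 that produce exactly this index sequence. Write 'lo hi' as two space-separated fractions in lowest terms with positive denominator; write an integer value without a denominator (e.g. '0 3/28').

1/111 13/444

C = [2/37, 9/74, 13/74, 11/37, 31/74, 20/37, 23/37, 25/37, 59/74, 61/74, 35/37, 1]
j=0 picked index 0: u0 ∈ [0, 2/37)
j=1 picked index 1: u0 ∈ [-13/444, 17/444)
j=2 picked index 3: u0 ∈ [1/111, 29/222)
j=3 picked index 3: u0 ∈ [-11/148, 7/148)
j=4 picked index 4: u0 ∈ [-4/111, 19/222)
j=5 picked index 5: u0 ∈ [1/444, 55/444)
j=6 picked index 5: u0 ∈ [-3/37, 3/74)
j=7 picked index 6: u0 ∈ [-19/444, 17/444)
j=8 picked index 8: u0 ∈ [1/111, 29/222)
j=9 picked index 8: u0 ∈ [-11/148, 7/148)
j=10 picked index 10: u0 ∈ [-1/111, 25/222)
j=11 picked index 10: u0 ∈ [-41/444, 13/444)
intersection: [1/111, 13/444)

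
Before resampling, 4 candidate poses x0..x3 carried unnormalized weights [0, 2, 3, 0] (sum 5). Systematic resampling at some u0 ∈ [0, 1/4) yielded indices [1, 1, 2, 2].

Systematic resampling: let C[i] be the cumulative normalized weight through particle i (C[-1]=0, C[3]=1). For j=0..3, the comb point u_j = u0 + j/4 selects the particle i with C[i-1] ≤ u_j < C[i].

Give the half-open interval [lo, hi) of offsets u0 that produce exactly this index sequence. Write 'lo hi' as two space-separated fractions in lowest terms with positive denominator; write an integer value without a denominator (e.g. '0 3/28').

0 3/20

C = [0, 2/5, 1, 1]
j=0 picked index 1: u0 ∈ [0, 2/5)
j=1 picked index 1: u0 ∈ [-1/4, 3/20)
j=2 picked index 2: u0 ∈ [-1/10, 1/2)
j=3 picked index 2: u0 ∈ [-7/20, 1/4)
intersection: [0, 3/20)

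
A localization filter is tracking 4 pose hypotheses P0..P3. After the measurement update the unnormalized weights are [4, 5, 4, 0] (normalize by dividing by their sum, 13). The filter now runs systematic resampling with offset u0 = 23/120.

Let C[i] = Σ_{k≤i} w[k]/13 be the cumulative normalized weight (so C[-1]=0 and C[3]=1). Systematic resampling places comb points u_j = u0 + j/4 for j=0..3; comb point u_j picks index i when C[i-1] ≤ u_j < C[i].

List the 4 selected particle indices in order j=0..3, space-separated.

C = [4/13, 9/13, 1, 1]
j=0: u_0=23/120 ∈ [0, 4/13) → index 0
j=1: u_1=53/120 ∈ [4/13, 9/13) → index 1
j=2: u_2=83/120 ∈ [4/13, 9/13) → index 1
j=3: u_3=113/120 ∈ [9/13, 1) → index 2

0 1 1 2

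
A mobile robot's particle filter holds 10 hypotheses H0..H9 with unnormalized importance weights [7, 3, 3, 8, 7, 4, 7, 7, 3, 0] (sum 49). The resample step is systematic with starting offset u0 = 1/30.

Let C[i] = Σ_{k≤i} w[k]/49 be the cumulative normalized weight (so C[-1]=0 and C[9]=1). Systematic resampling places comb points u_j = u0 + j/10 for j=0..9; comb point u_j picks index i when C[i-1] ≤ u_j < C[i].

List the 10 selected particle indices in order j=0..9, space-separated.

C = [1/7, 10/49, 13/49, 3/7, 4/7, 32/49, 39/49, 46/49, 1, 1]
j=0: u_0=1/30 ∈ [0, 1/7) → index 0
j=1: u_1=2/15 ∈ [0, 1/7) → index 0
j=2: u_2=7/30 ∈ [10/49, 13/49) → index 2
j=3: u_3=1/3 ∈ [13/49, 3/7) → index 3
j=4: u_4=13/30 ∈ [3/7, 4/7) → index 4
j=5: u_5=8/15 ∈ [3/7, 4/7) → index 4
j=6: u_6=19/30 ∈ [4/7, 32/49) → index 5
j=7: u_7=11/15 ∈ [32/49, 39/49) → index 6
j=8: u_8=5/6 ∈ [39/49, 46/49) → index 7
j=9: u_9=14/15 ∈ [39/49, 46/49) → index 7

0 0 2 3 4 4 5 6 7 7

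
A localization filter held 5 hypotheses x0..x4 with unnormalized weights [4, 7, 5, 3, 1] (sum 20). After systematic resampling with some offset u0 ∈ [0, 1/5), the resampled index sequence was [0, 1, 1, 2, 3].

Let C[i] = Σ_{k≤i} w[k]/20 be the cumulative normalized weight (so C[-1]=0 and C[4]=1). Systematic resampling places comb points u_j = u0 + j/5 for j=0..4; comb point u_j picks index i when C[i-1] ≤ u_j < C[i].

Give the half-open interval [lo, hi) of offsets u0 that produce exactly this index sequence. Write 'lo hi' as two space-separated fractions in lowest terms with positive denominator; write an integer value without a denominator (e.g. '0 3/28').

C = [1/5, 11/20, 4/5, 19/20, 1]
j=0 picked index 0: u0 ∈ [0, 1/5)
j=1 picked index 1: u0 ∈ [0, 7/20)
j=2 picked index 1: u0 ∈ [-1/5, 3/20)
j=3 picked index 2: u0 ∈ [-1/20, 1/5)
j=4 picked index 3: u0 ∈ [0, 3/20)
intersection: [0, 3/20)

0 3/20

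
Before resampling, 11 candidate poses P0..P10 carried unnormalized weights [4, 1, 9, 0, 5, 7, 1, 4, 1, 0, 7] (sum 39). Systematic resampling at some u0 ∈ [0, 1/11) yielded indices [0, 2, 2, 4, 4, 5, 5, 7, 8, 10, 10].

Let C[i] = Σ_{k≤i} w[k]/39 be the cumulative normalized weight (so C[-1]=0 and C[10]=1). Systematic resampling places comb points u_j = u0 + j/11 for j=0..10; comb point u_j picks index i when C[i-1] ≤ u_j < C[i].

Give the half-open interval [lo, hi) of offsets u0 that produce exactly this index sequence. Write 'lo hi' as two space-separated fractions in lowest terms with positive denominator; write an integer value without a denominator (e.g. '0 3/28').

37/429 1/11

C = [4/39, 5/39, 14/39, 14/39, 19/39, 2/3, 9/13, 31/39, 32/39, 32/39, 1]
j=0 picked index 0: u0 ∈ [0, 4/39)
j=1 picked index 2: u0 ∈ [16/429, 115/429)
j=2 picked index 2: u0 ∈ [-23/429, 76/429)
j=3 picked index 4: u0 ∈ [37/429, 92/429)
j=4 picked index 4: u0 ∈ [-2/429, 53/429)
j=5 picked index 5: u0 ∈ [14/429, 7/33)
j=6 picked index 5: u0 ∈ [-25/429, 4/33)
j=7 picked index 7: u0 ∈ [8/143, 68/429)
j=8 picked index 8: u0 ∈ [29/429, 40/429)
j=9 picked index 10: u0 ∈ [1/429, 2/11)
j=10 picked index 10: u0 ∈ [-38/429, 1/11)
intersection: [37/429, 1/11)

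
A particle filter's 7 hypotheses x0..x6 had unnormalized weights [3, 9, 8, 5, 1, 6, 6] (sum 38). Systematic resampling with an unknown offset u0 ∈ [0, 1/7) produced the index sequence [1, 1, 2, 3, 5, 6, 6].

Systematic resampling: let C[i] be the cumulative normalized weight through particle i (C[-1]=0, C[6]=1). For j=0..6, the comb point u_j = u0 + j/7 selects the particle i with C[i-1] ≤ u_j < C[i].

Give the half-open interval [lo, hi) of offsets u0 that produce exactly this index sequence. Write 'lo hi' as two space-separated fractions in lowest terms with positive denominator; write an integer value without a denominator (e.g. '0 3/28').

C = [3/38, 6/19, 10/19, 25/38, 13/19, 16/19, 1]
j=0 picked index 1: u0 ∈ [3/38, 6/19)
j=1 picked index 1: u0 ∈ [-17/266, 23/133)
j=2 picked index 2: u0 ∈ [4/133, 32/133)
j=3 picked index 3: u0 ∈ [13/133, 61/266)
j=4 picked index 5: u0 ∈ [15/133, 36/133)
j=5 picked index 6: u0 ∈ [17/133, 2/7)
j=6 picked index 6: u0 ∈ [-2/133, 1/7)
intersection: [17/133, 1/7)

17/133 1/7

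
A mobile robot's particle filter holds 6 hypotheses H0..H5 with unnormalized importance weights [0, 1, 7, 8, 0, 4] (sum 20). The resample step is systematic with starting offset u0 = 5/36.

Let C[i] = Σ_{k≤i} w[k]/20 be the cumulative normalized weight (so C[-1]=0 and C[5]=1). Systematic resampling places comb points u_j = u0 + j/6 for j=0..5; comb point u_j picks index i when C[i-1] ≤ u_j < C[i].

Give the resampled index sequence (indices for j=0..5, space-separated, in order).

C = [0, 1/20, 2/5, 4/5, 4/5, 1]
j=0: u_0=5/36 ∈ [1/20, 2/5) → index 2
j=1: u_1=11/36 ∈ [1/20, 2/5) → index 2
j=2: u_2=17/36 ∈ [2/5, 4/5) → index 3
j=3: u_3=23/36 ∈ [2/5, 4/5) → index 3
j=4: u_4=29/36 ∈ [4/5, 1) → index 5
j=5: u_5=35/36 ∈ [4/5, 1) → index 5

2 2 3 3 5 5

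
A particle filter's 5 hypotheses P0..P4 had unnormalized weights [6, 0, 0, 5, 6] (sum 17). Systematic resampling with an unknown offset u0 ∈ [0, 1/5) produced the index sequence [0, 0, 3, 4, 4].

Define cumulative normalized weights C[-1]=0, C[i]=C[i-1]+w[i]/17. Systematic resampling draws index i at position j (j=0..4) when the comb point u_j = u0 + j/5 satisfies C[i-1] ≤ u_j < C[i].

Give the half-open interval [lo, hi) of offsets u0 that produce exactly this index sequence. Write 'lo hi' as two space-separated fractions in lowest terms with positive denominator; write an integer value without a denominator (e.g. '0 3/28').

C = [6/17, 6/17, 6/17, 11/17, 1]
j=0 picked index 0: u0 ∈ [0, 6/17)
j=1 picked index 0: u0 ∈ [-1/5, 13/85)
j=2 picked index 3: u0 ∈ [-4/85, 21/85)
j=3 picked index 4: u0 ∈ [4/85, 2/5)
j=4 picked index 4: u0 ∈ [-13/85, 1/5)
intersection: [4/85, 13/85)

4/85 13/85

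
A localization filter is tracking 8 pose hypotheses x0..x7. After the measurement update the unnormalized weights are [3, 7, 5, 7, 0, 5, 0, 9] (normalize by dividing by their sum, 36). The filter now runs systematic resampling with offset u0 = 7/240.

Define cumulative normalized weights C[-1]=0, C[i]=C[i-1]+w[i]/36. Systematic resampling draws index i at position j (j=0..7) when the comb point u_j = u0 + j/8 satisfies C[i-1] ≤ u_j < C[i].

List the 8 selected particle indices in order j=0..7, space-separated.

0 1 2 2 3 5 7 7

C = [1/12, 5/18, 5/12, 11/18, 11/18, 3/4, 3/4, 1]
j=0: u_0=7/240 ∈ [0, 1/12) → index 0
j=1: u_1=37/240 ∈ [1/12, 5/18) → index 1
j=2: u_2=67/240 ∈ [5/18, 5/12) → index 2
j=3: u_3=97/240 ∈ [5/18, 5/12) → index 2
j=4: u_4=127/240 ∈ [5/12, 11/18) → index 3
j=5: u_5=157/240 ∈ [11/18, 3/4) → index 5
j=6: u_6=187/240 ∈ [3/4, 1) → index 7
j=7: u_7=217/240 ∈ [3/4, 1) → index 7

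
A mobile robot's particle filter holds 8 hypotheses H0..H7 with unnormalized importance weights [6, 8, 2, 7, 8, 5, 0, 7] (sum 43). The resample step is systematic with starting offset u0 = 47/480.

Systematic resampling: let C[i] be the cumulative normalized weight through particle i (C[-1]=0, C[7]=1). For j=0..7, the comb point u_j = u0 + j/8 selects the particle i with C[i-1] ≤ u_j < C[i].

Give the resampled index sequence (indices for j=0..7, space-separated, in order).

C = [6/43, 14/43, 16/43, 23/43, 31/43, 36/43, 36/43, 1]
j=0: u_0=47/480 ∈ [0, 6/43) → index 0
j=1: u_1=107/480 ∈ [6/43, 14/43) → index 1
j=2: u_2=167/480 ∈ [14/43, 16/43) → index 2
j=3: u_3=227/480 ∈ [16/43, 23/43) → index 3
j=4: u_4=287/480 ∈ [23/43, 31/43) → index 4
j=5: u_5=347/480 ∈ [31/43, 36/43) → index 5
j=6: u_6=407/480 ∈ [36/43, 1) → index 7
j=7: u_7=467/480 ∈ [36/43, 1) → index 7

0 1 2 3 4 5 7 7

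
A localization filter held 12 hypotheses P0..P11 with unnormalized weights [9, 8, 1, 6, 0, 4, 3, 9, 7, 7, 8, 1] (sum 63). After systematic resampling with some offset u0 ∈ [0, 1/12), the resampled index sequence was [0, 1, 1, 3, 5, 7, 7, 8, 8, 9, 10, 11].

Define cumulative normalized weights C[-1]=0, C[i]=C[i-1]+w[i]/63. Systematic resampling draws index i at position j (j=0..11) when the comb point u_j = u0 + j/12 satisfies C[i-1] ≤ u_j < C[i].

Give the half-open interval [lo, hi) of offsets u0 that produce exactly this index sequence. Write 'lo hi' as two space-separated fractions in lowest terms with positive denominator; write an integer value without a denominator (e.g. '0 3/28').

C = [1/7, 17/63, 2/7, 8/21, 8/21, 4/9, 31/63, 40/63, 47/63, 6/7, 62/63, 1]
j=0 picked index 0: u0 ∈ [0, 1/7)
j=1 picked index 1: u0 ∈ [5/84, 47/252)
j=2 picked index 1: u0 ∈ [-1/42, 13/126)
j=3 picked index 3: u0 ∈ [1/28, 11/84)
j=4 picked index 5: u0 ∈ [1/21, 1/9)
j=5 picked index 7: u0 ∈ [19/252, 55/252)
j=6 picked index 7: u0 ∈ [-1/126, 17/126)
j=7 picked index 8: u0 ∈ [13/252, 41/252)
j=8 picked index 8: u0 ∈ [-2/63, 5/63)
j=9 picked index 9: u0 ∈ [-1/252, 3/28)
j=10 picked index 10: u0 ∈ [1/42, 19/126)
j=11 picked index 11: u0 ∈ [17/252, 1/12)
intersection: [19/252, 5/63)

19/252 5/63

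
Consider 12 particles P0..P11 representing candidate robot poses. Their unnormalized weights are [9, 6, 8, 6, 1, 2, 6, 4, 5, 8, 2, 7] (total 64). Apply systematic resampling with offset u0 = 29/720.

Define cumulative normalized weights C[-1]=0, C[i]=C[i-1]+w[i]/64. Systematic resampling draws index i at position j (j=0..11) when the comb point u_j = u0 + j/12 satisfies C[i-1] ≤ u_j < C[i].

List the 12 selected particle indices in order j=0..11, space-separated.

C = [9/64, 15/64, 23/64, 29/64, 15/32, 1/2, 19/32, 21/32, 47/64, 55/64, 57/64, 1]
j=0: u_0=29/720 ∈ [0, 9/64) → index 0
j=1: u_1=89/720 ∈ [0, 9/64) → index 0
j=2: u_2=149/720 ∈ [9/64, 15/64) → index 1
j=3: u_3=209/720 ∈ [15/64, 23/64) → index 2
j=4: u_4=269/720 ∈ [23/64, 29/64) → index 3
j=5: u_5=329/720 ∈ [29/64, 15/32) → index 4
j=6: u_6=389/720 ∈ [1/2, 19/32) → index 6
j=7: u_7=449/720 ∈ [19/32, 21/32) → index 7
j=8: u_8=509/720 ∈ [21/32, 47/64) → index 8
j=9: u_9=569/720 ∈ [47/64, 55/64) → index 9
j=10: u_10=629/720 ∈ [55/64, 57/64) → index 10
j=11: u_11=689/720 ∈ [57/64, 1) → index 11

0 0 1 2 3 4 6 7 8 9 10 11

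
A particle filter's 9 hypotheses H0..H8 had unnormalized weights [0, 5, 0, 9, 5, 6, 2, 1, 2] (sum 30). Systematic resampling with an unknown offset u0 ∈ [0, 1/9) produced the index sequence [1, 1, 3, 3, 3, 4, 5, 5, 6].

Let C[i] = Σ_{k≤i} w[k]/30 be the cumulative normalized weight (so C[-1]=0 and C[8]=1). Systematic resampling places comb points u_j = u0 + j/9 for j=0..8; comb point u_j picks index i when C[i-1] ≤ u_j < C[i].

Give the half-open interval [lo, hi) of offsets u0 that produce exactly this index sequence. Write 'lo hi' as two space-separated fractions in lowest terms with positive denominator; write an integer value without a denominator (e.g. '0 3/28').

C = [0, 1/6, 1/6, 7/15, 19/30, 5/6, 9/10, 14/15, 1]
j=0 picked index 1: u0 ∈ [0, 1/6)
j=1 picked index 1: u0 ∈ [-1/9, 1/18)
j=2 picked index 3: u0 ∈ [-1/18, 11/45)
j=3 picked index 3: u0 ∈ [-1/6, 2/15)
j=4 picked index 3: u0 ∈ [-5/18, 1/45)
j=5 picked index 4: u0 ∈ [-4/45, 7/90)
j=6 picked index 5: u0 ∈ [-1/30, 1/6)
j=7 picked index 5: u0 ∈ [-13/90, 1/18)
j=8 picked index 6: u0 ∈ [-1/18, 1/90)
intersection: [0, 1/90)

0 1/90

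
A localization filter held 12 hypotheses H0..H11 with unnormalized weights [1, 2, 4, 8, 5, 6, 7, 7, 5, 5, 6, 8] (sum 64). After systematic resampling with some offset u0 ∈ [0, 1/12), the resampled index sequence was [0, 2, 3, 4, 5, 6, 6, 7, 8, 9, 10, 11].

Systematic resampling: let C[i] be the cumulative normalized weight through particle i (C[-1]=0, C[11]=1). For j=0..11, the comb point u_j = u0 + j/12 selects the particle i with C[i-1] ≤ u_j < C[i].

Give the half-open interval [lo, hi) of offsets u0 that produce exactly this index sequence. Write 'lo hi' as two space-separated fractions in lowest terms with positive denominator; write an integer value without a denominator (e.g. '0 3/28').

0 1/64

C = [1/64, 3/64, 7/64, 15/64, 5/16, 13/32, 33/64, 5/8, 45/64, 25/32, 7/8, 1]
j=0 picked index 0: u0 ∈ [0, 1/64)
j=1 picked index 2: u0 ∈ [-7/192, 5/192)
j=2 picked index 3: u0 ∈ [-11/192, 13/192)
j=3 picked index 4: u0 ∈ [-1/64, 1/16)
j=4 picked index 5: u0 ∈ [-1/48, 7/96)
j=5 picked index 6: u0 ∈ [-1/96, 19/192)
j=6 picked index 6: u0 ∈ [-3/32, 1/64)
j=7 picked index 7: u0 ∈ [-13/192, 1/24)
j=8 picked index 8: u0 ∈ [-1/24, 7/192)
j=9 picked index 9: u0 ∈ [-3/64, 1/32)
j=10 picked index 10: u0 ∈ [-5/96, 1/24)
j=11 picked index 11: u0 ∈ [-1/24, 1/12)
intersection: [0, 1/64)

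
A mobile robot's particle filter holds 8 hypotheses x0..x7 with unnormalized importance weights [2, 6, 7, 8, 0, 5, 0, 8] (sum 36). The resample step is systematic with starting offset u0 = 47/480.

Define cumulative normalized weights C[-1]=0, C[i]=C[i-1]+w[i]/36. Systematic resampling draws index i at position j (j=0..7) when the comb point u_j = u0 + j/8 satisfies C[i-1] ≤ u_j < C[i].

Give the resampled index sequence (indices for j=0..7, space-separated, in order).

1 2 2 3 3 5 7 7

C = [1/18, 2/9, 5/12, 23/36, 23/36, 7/9, 7/9, 1]
j=0: u_0=47/480 ∈ [1/18, 2/9) → index 1
j=1: u_1=107/480 ∈ [2/9, 5/12) → index 2
j=2: u_2=167/480 ∈ [2/9, 5/12) → index 2
j=3: u_3=227/480 ∈ [5/12, 23/36) → index 3
j=4: u_4=287/480 ∈ [5/12, 23/36) → index 3
j=5: u_5=347/480 ∈ [23/36, 7/9) → index 5
j=6: u_6=407/480 ∈ [7/9, 1) → index 7
j=7: u_7=467/480 ∈ [7/9, 1) → index 7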